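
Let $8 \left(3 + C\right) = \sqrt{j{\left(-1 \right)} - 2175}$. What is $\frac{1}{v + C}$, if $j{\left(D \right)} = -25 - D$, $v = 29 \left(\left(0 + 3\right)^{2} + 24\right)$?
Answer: $\frac{20352}{19416541} - \frac{8 i \sqrt{2199}}{58249623} \approx 0.0010482 - 6.4404 \cdot 10^{-6} i$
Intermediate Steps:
$v = 957$ ($v = 29 \left(3^{2} + 24\right) = 29 \left(9 + 24\right) = 29 \cdot 33 = 957$)
$C = -3 + \frac{i \sqrt{2199}}{8}$ ($C = -3 + \frac{\sqrt{\left(-25 - -1\right) - 2175}}{8} = -3 + \frac{\sqrt{\left(-25 + 1\right) - 2175}}{8} = -3 + \frac{\sqrt{-24 - 2175}}{8} = -3 + \frac{\sqrt{-2199}}{8} = -3 + \frac{i \sqrt{2199}}{8} \approx -3.0 + 5.8617 i$)
$\frac{1}{v + C} = \frac{1}{957 - \left(3 - \frac{i \sqrt{2199}}{8}\right)} = \frac{1}{954 + \frac{i \sqrt{2199}}{8}}$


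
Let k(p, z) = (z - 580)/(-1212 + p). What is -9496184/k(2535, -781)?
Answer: 12563451432/1361 ≈ 9.2310e+6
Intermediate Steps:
k(p, z) = (-580 + z)/(-1212 + p)
-9496184/k(2535, -781) = -9496184*(-1212 + 2535)/(-580 - 781) = -9496184/(-1361/1323) = -9496184*(-1323/1361) = 12563451432/1361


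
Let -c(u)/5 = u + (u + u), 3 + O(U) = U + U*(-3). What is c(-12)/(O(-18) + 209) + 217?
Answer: 26347/121 ≈ 217.74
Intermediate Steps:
O(U) = -3 - 2*U (O(U) = -3 + (U + U*(-3)) = -3 + (U - 3*U) = -3 - 2*U)
c(u) = -15*u (c(u) = -5*(u + (u + u)) = -5*(u + 2*u) = -15*u)
c(-12)/(O(-18) + 209) + 217 = (-15*(-12))/((-3 - 2*(-18)) + 209) + 217 = 180/((-3 + 36) + 209) + 217 = 180/(33 + 209) + 217 = 180/242 + 217 = (1/242)*180 + 217 = 90/121 + 217 = 26347/121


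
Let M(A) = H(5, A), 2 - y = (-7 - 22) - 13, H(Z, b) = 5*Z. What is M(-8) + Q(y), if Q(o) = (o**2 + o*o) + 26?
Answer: 3923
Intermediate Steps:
y = 44 (y = 2 - ((-7 - 22) - 13) = 2 - (-29 - 13) = 2 - 1*(-42) = 2 + 42 = 44)
M(A) = 25 (M(A) = 5*5 = 25)
Q(o) = 26 + 2*o**2 (Q(o) = (o**2 + o**2) + 26 = 2*o**2 + 26 = 26 + 2*o**2)
M(-8) + Q(y) = 25 + (26 + 2*44**2) = 25 + (26 + 2*1936) = 25 + (26 + 3872) = 25 + 3898 = 3923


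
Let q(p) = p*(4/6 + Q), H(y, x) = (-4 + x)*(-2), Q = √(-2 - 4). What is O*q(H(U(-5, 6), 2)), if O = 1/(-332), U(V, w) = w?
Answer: -2/249 - I*√6/83 ≈ -0.0080321 - 0.029512*I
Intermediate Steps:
Q = I*√6 (Q = √(-6) = I*√6 ≈ 2.4495*I)
H(y, x) = 8 - 2*x
q(p) = p*(⅔ + I*√6) (q(p) = p*(4/6 + I*√6) = p*(4*(⅙) + I*√6) = p*(⅔ + I*√6))
O = -1/332 ≈ -0.0030120
O*q(H(U(-5, 6), 2)) = -(8 - 2*2)*(2 + 3*I*√6)/996 = -(8 - 4)*(2 + 3*I*√6)/996 = -4*(2 + 3*I*√6)/996 = -(8/3 + 4*I*√6)/332 = -2/249 - I*√6/83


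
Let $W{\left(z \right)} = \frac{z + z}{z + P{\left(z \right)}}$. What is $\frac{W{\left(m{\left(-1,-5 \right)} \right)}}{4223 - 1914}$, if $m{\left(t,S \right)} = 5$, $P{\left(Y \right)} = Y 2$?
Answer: $\frac{2}{6927} \approx 0.00028873$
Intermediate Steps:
$P{\left(Y \right)} = 2 Y$
$W{\left(z \right)} = \frac{2}{3}$ ($W{\left(z \right)} = \frac{z + z}{z + 2 z} = \frac{2 z}{3 z} = 2 z \frac{1}{3 z} = \frac{2}{3}$)
$\frac{W{\left(m{\left(-1,-5 \right)} \right)}}{4223 - 1914} = \frac{2}{3 \left(4223 - 1914\right)} = \frac{2}{3 \cdot 2309} = \frac{2}{3} \cdot \frac{1}{2309} = \frac{2}{6927}$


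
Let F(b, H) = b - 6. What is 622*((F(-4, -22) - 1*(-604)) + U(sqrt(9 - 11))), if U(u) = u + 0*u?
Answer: 369468 + 622*I*sqrt(2) ≈ 3.6947e+5 + 879.64*I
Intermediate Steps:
F(b, H) = -6 + b
U(u) = u (U(u) = u + 0 = u)
622*((F(-4, -22) - 1*(-604)) + U(sqrt(9 - 11))) = 622*(((-6 - 4) - 1*(-604)) + sqrt(9 - 11)) = 622*((-10 + 604) + sqrt(-2)) = 622*(594 + I*sqrt(2)) = 369468 + 622*I*sqrt(2)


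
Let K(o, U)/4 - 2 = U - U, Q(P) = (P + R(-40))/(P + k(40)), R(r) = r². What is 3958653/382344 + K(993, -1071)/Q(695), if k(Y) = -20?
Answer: 27530287/2166616 ≈ 12.707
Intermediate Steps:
Q(P) = (1600 + P)/(-20 + P) (Q(P) = (P + (-40)²)/(P - 20) = (P + 1600)/(-20 + P) = (1600 + P)/(-20 + P))
K(o, U) = 8 (K(o, U) = 8 + 4*(U - U) = 8 + 4*0 = 8 + 0 = 8)
3958653/382344 + K(993, -1071)/Q(695) = 3958653/382344 + 8/(((1600 + 695)/(-20 + 695))) = 3958653*(1/382344) + 8/((2295/675)) = 1319551/127448 + 8/(((1/675)*2295)) = 1319551/127448 + 8/(17/5) = 1319551/127448 + 8*(5/17) = 1319551/127448 + 40/17 = 27530287/2166616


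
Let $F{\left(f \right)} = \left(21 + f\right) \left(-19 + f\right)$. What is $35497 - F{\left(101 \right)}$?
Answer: $25493$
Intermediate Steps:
$F{\left(f \right)} = \left(-19 + f\right) \left(21 + f\right)$
$35497 - F{\left(101 \right)} = 35497 - \left(-399 + 101^{2} + 2 \cdot 101\right) = 35497 - \left(-399 + 10201 + 202\right) = 35497 - 10004 = 25493$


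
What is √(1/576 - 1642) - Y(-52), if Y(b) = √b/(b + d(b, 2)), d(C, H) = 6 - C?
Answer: I*(√945791 - 8*√13)/24 ≈ 39.32*I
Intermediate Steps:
Y(b) = √b/6 (Y(b) = √b/(b + (6 - b)) = √b/6)
√(1/576 - 1642) - Y(-52) = √(1/576 - 1642) - √(-52)/6 = √(1/576 - 1642) - 2*I*√13/6 = √(-945791/576) - I*√13/3 = I*√945791/24 - I*√13/3 = -I*√13/3 + I*√945791/24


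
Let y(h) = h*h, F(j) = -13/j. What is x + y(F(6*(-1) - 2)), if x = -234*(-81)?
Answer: 1213225/64 ≈ 18957.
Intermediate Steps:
y(h) = h²
x = 18954
x + y(F(6*(-1) - 2)) = 18954 + (-13/(6*(-1) - 2))² = 18954 + (-13/(-6 - 2))² = 18954 + (-13/(-8))² = 18954 + (-13*(-⅛))² = 18954 + (13/8)² = 18954 + 169/64 = 1213225/64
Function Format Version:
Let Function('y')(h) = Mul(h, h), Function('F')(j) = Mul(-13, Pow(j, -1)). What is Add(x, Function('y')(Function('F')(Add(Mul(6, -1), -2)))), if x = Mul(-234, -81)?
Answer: Rational(1213225, 64) ≈ 18957.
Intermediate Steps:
Function('y')(h) = Pow(h, 2)
x = 18954
Add(x, Function('y')(Function('F')(Add(Mul(6, -1), -2)))) = Add(18954, Pow(Mul(-13, Pow(Add(Mul(6, -1), -2), -1)), 2)) = Add(18954, Pow(Mul(-13, Pow(Add(-6, -2), -1)), 2)) = Add(18954, Pow(Mul(-13, Pow(-8, -1)), 2)) = Add(18954, Pow(Mul(-13, Rational(-1, 8)), 2)) = Add(18954, Pow(Rational(13, 8), 2)) = Add(18954, Rational(169, 64)) = Rational(1213225, 64)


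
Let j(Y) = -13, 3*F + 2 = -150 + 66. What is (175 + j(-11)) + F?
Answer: 400/3 ≈ 133.33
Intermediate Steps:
F = -86/3 (F = -⅔ + (-150 + 66)/3 = -⅔ + (⅓)*(-84) = -⅔ - 28 = -86/3 ≈ -28.667)
(175 + j(-11)) + F = (175 - 13) - 86/3 = 162 - 86/3 = 400/3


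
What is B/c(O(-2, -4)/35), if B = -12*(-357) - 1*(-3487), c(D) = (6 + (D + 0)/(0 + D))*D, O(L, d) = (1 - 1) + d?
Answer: -38855/4 ≈ -9713.8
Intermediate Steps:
O(L, d) = d (O(L, d) = 0 + d = d)
c(D) = 7*D (c(D) = (6 + D/D)*D = (6 + 1)*D = 7*D)
B = 7771 (B = 4284 + 3487 = 7771)
B/c(O(-2, -4)/35) = 7771/((7*(-4/35))) = 7771/(-⅘) = 7771*(-5/4) = -38855/4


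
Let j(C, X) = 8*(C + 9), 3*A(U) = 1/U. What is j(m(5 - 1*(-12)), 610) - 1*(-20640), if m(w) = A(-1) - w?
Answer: 61720/3 ≈ 20573.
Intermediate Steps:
A(U) = 1/(3*U)
m(w) = -1/3 - w (m(w) = (1/3)/(-1) - w = (1/3)*(-1) - w = -1/3 - w)
j(C, X) = 72 + 8*C (j(C, X) = 8*(9 + C) = 72 + 8*C)
j(m(5 - 1*(-12)), 610) - 1*(-20640) = (72 + 8*(-1/3 - (5 - 1*(-12)))) - 1*(-20640) = (72 + 8*(-1/3 - (5 + 12))) + 20640 = (72 + 8*(-1/3 - 1*17)) + 20640 = (72 + 8*(-1/3 - 17)) + 20640 = (72 + 8*(-52/3)) + 20640 = (72 - 416/3) + 20640 = -200/3 + 20640 = 61720/3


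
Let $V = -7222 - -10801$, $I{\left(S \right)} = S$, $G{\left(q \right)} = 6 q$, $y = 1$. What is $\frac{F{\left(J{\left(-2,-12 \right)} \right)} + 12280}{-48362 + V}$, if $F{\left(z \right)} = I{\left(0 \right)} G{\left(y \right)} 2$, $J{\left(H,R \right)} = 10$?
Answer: $- \frac{12280}{44783} \approx -0.27421$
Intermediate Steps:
$F{\left(z \right)} = 0$ ($F{\left(z \right)} = 0 \cdot 6 \cdot 1 \cdot 2 = 0 \cdot 6 \cdot 2 = 0 \cdot 2 = 0$)
$V = 3579$ ($V = -7222 + 10801 = 3579$)
$\frac{F{\left(J{\left(-2,-12 \right)} \right)} + 12280}{-48362 + V} = \frac{0 + 12280}{-48362 + 3579} = \frac{12280}{-44783} = 12280 \left(- \frac{1}{44783}\right) = - \frac{12280}{44783}$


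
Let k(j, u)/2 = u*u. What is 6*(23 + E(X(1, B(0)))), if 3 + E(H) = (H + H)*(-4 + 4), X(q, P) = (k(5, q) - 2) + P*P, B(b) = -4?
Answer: 120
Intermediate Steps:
k(j, u) = 2*u² (k(j, u) = 2*(u*u) = 2*u²)
X(q, P) = -2 + P² + 2*q² (X(q, P) = (2*q² - 2) + P*P = (-2 + 2*q²) + P² = -2 + P² + 2*q²)
E(H) = -3 (E(H) = -3 + (H + H)*(-4 + 4) = -3 + (2*H)*0 = -3 + 0 = -3)
6*(23 + E(X(1, B(0)))) = 6*(23 - 3) = 6*20 = 120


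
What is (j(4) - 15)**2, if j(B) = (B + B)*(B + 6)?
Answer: 4225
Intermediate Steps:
j(B) = 2*B*(6 + B) (j(B) = (2*B)*(6 + B) = 2*B*(6 + B))
(j(4) - 15)**2 = (2*4*(6 + 4) - 15)**2 = (2*4*10 - 15)**2 = (80 - 15)**2 = 65**2 = 4225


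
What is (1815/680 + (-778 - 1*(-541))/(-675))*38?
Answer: 1755961/15300 ≈ 114.77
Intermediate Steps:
(1815/680 + (-778 - 1*(-541))/(-675))*38 = (1815*(1/680) + (-778 + 541)*(-1/675))*38 = (363/136 - 237*(-1/675))*38 = (363/136 + 79/225)*38 = (92419/30600)*38 = 1755961/15300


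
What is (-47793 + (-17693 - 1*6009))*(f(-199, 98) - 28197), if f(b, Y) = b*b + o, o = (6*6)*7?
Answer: -833345720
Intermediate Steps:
o = 252 (o = 36*7 = 252)
f(b, Y) = 252 + b² (f(b, Y) = b*b + 252 = b² + 252 = 252 + b²)
(-47793 + (-17693 - 1*6009))*(f(-199, 98) - 28197) = (-47793 + (-17693 - 1*6009))*((252 + (-199)²) - 28197) = (-47793 + (-17693 - 6009))*((252 + 39601) - 28197) = (-47793 - 23702)*(39853 - 28197) = -71495*11656 = -833345720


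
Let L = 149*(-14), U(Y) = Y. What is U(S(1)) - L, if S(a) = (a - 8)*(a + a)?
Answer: 2072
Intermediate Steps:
S(a) = 2*a*(-8 + a) (S(a) = (-8 + a)*(2*a) = 2*a*(-8 + a))
L = -2086
U(S(1)) - L = 2*1*(-8 + 1) - 1*(-2086) = 2*1*(-7) + 2086 = -14 + 2086 = 2072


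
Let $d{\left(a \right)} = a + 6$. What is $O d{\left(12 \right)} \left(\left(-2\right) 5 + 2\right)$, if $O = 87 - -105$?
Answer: $-27648$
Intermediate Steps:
$d{\left(a \right)} = 6 + a$
$O = 192$ ($O = 87 + 105 = 192$)
$O d{\left(12 \right)} \left(\left(-2\right) 5 + 2\right) = 192 \left(6 + 12\right) \left(\left(-2\right) 5 + 2\right) = 192 \cdot 18 \left(-10 + 2\right) = 3456 \left(-8\right) = -27648$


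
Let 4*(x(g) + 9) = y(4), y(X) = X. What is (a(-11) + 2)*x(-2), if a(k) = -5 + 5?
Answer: -16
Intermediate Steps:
a(k) = 0
x(g) = -8 (x(g) = -9 + (¼)*4 = -9 + 1 = -8)
(a(-11) + 2)*x(-2) = (0 + 2)*(-8) = 2*(-8) = -16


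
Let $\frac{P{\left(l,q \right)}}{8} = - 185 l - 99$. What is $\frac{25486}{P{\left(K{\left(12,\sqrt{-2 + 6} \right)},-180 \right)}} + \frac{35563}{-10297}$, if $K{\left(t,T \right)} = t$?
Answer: $- \frac{461097059}{95514972} \approx -4.8275$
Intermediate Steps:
$P{\left(l,q \right)} = -792 - 1480 l$ ($P{\left(l,q \right)} = 8 \left(- 185 l - 99\right) = 8 \left(-99 - 185 l\right) = -792 - 1480 l$)
$\frac{25486}{P{\left(K{\left(12,\sqrt{-2 + 6} \right)},-180 \right)}} + \frac{35563}{-10297} = \frac{25486}{-792 - 17760} + \frac{35563}{-10297} = \frac{25486}{-792 - 17760} + 35563 \left(- \frac{1}{10297}\right) = \frac{25486}{-18552} - \frac{35563}{10297} = 25486 \left(- \frac{1}{18552}\right) - \frac{35563}{10297} = - \frac{12743}{9276} - \frac{35563}{10297} = - \frac{461097059}{95514972}$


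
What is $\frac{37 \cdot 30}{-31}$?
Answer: $- \frac{1110}{31} \approx -35.806$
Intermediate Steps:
$\frac{37 \cdot 30}{-31} = 1110 \left(- \frac{1}{31}\right) = - \frac{1110}{31}$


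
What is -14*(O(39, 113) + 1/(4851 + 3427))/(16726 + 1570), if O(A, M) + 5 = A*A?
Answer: -87846143/75727144 ≈ -1.1600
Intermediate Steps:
O(A, M) = -5 + A² (O(A, M) = -5 + A*A = -5 + A²)
-14*(O(39, 113) + 1/(4851 + 3427))/(16726 + 1570) = -14*((-5 + 39²) + 1/(4851 + 3427))/(16726 + 1570) = -14*((-5 + 1521) + 1/8278)/18296 = -14*(1516 + 1/8278)/18296 = -87846143/(4139*18296) = -14*12549449/151454288 = -87846143/75727144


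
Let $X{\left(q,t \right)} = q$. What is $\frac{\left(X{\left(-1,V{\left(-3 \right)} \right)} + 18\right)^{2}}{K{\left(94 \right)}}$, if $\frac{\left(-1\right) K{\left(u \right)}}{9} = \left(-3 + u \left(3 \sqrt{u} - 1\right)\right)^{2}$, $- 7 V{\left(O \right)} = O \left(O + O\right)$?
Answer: $- \frac{2163068185}{501649842846681} - \frac{5270204 \sqrt{94}}{167216614282227} \approx -4.6175 \cdot 10^{-6}$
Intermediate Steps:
$V{\left(O \right)} = - \frac{2 O^{2}}{7}$ ($V{\left(O \right)} = - \frac{O \left(O + O\right)}{7} = - \frac{O 2 O}{7} = - \frac{2 O^{2}}{7}$)
$K{\left(u \right)} = - 9 \left(-3 + u \left(-1 + 3 \sqrt{u}\right)\right)^{2}$ ($K{\left(u \right)} = - 9 \left(-3 + u \left(3 \sqrt{u} - 1\right)\right)^{2} = - 9 \left(-3 + u \left(-1 + 3 \sqrt{u}\right)\right)^{2}$)
$\frac{\left(X{\left(-1,V{\left(-3 \right)} \right)} + 18\right)^{2}}{K{\left(94 \right)}} = \frac{\left(-1 + 18\right)^{2}}{\left(-9\right) \left(3 + 94 - 3 \cdot 94^{\frac{3}{2}}\right)^{2}} = \frac{17^{2}}{\left(-9\right) \left(3 + 94 - 3 \cdot 94 \sqrt{94}\right)^{2}} = \frac{289}{\left(-9\right) \left(3 + 94 - 282 \sqrt{94}\right)^{2}} = \frac{289}{\left(-9\right) \left(97 - 282 \sqrt{94}\right)^{2}} = 289 \left(- \frac{1}{9 \left(97 - 282 \sqrt{94}\right)^{2}}\right) = - \frac{289}{9 \left(97 - 282 \sqrt{94}\right)^{2}}$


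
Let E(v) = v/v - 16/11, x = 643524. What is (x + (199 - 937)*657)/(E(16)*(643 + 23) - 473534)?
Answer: -872619/2606102 ≈ -0.33484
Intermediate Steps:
E(v) = -5/11 (E(v) = 1 - 16*1/11 = 1 - 16/11 = -5/11)
(x + (199 - 937)*657)/(E(16)*(643 + 23) - 473534) = (643524 + (199 - 937)*657)/(-5*(643 + 23)/11 - 473534) = (643524 - 738*657)/(-5/11*666 - 473534) = (643524 - 484866)/(-3330/11 - 473534) = 158658/(-5212204/11) = 158658*(-11/5212204) = -872619/2606102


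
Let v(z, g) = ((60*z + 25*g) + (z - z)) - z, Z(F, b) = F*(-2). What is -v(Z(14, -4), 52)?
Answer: 352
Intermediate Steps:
Z(F, b) = -2*F
v(z, g) = 25*g + 59*z (v(z, g) = ((25*g + 60*z) + 0) - z = (25*g + 60*z) - z = 25*g + 59*z)
-v(Z(14, -4), 52) = -(25*52 + 59*(-2*14)) = -(1300 + 59*(-28)) = -(1300 - 1652) = -1*(-352) = 352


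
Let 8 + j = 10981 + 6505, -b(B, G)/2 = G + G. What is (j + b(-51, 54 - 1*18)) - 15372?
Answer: 1962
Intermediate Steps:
b(B, G) = -4*G (b(B, G) = -2*(G + G) = -4*G)
j = 17478 (j = -8 + (10981 + 6505) = -8 + 17486 = 17478)
(j + b(-51, 54 - 1*18)) - 15372 = (17478 - 4*(54 - 1*18)) - 15372 = (17478 - 4*(54 - 18)) - 15372 = (17478 - 4*36) - 15372 = (17478 - 144) - 15372 = 17334 - 15372 = 1962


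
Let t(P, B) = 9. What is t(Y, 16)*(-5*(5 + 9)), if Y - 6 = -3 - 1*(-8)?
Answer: -630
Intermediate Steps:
Y = 11 (Y = 6 + (-3 - 1*(-8)) = 6 + (-3 + 8) = 6 + 5 = 11)
t(Y, 16)*(-5*(5 + 9)) = 9*(-5*(5 + 9)) = 9*(-5*14) = 9*(-70) = -630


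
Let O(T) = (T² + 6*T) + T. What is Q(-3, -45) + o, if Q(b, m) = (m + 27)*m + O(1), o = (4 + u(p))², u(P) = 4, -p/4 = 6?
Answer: 882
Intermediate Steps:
p = -24 (p = -4*6 = -24)
O(T) = T² + 7*T
o = 64 (o = (4 + 4)² = 8² = 64)
Q(b, m) = 8 + m*(27 + m) (Q(b, m) = (m + 27)*m + 1*(7 + 1) = (27 + m)*m + 1*8 = m*(27 + m) + 8 = 8 + m*(27 + m))
Q(-3, -45) + o = (8 + (-45)² + 27*(-45)) + 64 = (8 + 2025 - 1215) + 64 = 818 + 64 = 882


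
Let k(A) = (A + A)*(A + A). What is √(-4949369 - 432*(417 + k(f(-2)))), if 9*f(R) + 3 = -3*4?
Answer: I*√5134313 ≈ 2265.9*I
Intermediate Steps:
f(R) = -5/3 (f(R) = -⅓ + (-3*4)/9 = -⅓ + (⅑)*(-12) = -⅓ - 4/3 = -5/3)
k(A) = 4*A² (k(A) = (2*A)*(2*A) = 4*A²)
√(-4949369 - 432*(417 + k(f(-2)))) = √(-4949369 - 432*(417 + 4*(-5/3)²)) = √(-4949369 - 432*(417 + 4*(25/9))) = √(-4949369 - 432*(417 + 100/9)) = √(-4949369 - 432*3853/9) = √(-4949369 - 184944) = √(-5134313) = I*√5134313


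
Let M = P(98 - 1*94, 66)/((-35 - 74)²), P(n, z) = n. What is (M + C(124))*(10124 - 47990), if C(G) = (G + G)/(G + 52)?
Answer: -6974898267/130691 ≈ -53369.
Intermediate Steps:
M = 4/11881 (M = (98 - 1*94)/((-35 - 74)²) = (98 - 94)/((-109)²) = 4/11881 ≈ 0.00033667)
C(G) = 2*G/(52 + G) (C(G) = (2*G)/(52 + G) = 2*G/(52 + G))
(M + C(124))*(10124 - 47990) = (4/11881 + 2*124/(52 + 124))*(10124 - 47990) = (4/11881 + 2*124/176)*(-37866) = (4/11881 + 2*124*(1/176))*(-37866) = (4/11881 + 31/22)*(-37866) = (368399/261382)*(-37866) = -6974898267/130691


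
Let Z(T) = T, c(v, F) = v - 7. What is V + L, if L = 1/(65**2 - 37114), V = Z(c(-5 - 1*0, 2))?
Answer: -394669/32889 ≈ -12.000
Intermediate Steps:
c(v, F) = -7 + v
V = -12 (V = -7 + (-5 - 1*0) = -7 + (-5 + 0) = -7 - 5 = -12)
L = -1/32889 (L = 1/(4225 - 37114) = 1/(-32889) = -1/32889 ≈ -3.0405e-5)
V + L = -12 - 1/32889 = -394669/32889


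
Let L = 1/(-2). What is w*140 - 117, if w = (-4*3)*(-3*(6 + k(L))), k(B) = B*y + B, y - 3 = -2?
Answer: 25083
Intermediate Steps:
y = 1 (y = 3 - 2 = 1)
L = -½ (L = 1*(-½) = -½ ≈ -0.50000)
k(B) = 2*B (k(B) = B*1 + B = B + B = 2*B)
w = 180 (w = (-4*3)*(-3*(6 + 2*(-½))) = -(-36)*(6 - 1) = -(-36)*5 = -12*(-15) = 180)
w*140 - 117 = 180*140 - 117 = 25200 - 117 = 25083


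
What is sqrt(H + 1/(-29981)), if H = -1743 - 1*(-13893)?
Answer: sqrt(10921153356169)/29981 ≈ 110.23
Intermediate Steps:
H = 12150 (H = -1743 + 13893 = 12150)
sqrt(H + 1/(-29981)) = sqrt(12150 + 1/(-29981)) = sqrt(12150 - 1/29981) = sqrt(364269149/29981) = sqrt(10921153356169)/29981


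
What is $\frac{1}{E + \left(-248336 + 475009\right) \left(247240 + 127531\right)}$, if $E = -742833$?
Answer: $\frac{1}{84949724050} \approx 1.1772 \cdot 10^{-11}$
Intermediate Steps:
$\frac{1}{E + \left(-248336 + 475009\right) \left(247240 + 127531\right)} = \frac{1}{-742833 + \left(-248336 + 475009\right) \left(247240 + 127531\right)} = \frac{1}{-742833 + 226673 \cdot 374771} = \frac{1}{-742833 + 84950466883} = \frac{1}{84949724050}$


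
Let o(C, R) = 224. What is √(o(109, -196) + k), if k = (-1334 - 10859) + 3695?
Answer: I*√8274 ≈ 90.962*I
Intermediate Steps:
k = -8498 (k = -12193 + 3695 = -8498)
√(o(109, -196) + k) = √(224 - 8498) = √(-8274) = I*√8274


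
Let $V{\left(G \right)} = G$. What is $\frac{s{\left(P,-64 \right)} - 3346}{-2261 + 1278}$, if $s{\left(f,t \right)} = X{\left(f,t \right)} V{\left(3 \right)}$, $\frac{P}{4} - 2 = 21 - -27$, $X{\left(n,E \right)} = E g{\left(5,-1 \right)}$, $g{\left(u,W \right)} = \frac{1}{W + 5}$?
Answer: $\frac{3394}{983} \approx 3.4527$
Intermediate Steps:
$g{\left(u,W \right)} = \frac{1}{5 + W}$
$X{\left(n,E \right)} = \frac{E}{4}$ ($X{\left(n,E \right)} = \frac{E}{5 - 1} = \frac{E}{4}$)
$P = 200$ ($P = 8 + 4 \left(21 - -27\right) = 8 + 4 \left(21 + 27\right) = 8 + 4 \cdot 48 = 8 + 192 = 200$)
$s{\left(f,t \right)} = \frac{3 t}{4}$ ($s{\left(f,t \right)} = \frac{t}{4} \cdot 3 = \frac{3 t}{4}$)
$\frac{s{\left(P,-64 \right)} - 3346}{-2261 + 1278} = \frac{\frac{3}{4} \left(-64\right) - 3346}{-2261 + 1278} = \frac{-48 - 3346}{-983} = \left(-3394\right) \left(- \frac{1}{983}\right) = \frac{3394}{983}$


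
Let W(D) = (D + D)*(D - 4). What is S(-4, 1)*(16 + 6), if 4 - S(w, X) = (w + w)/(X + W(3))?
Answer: 264/5 ≈ 52.800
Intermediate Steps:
W(D) = 2*D*(-4 + D) (W(D) = (2*D)*(-4 + D) = 2*D*(-4 + D))
S(w, X) = 4 - 2*w/(-6 + X) (S(w, X) = 4 - (w + w)/(X + 2*3*(-4 + 3)) = 4 - 2*w/(X + 2*3*(-1)) = 4 - 2*w/(X - 6) = 4 - 2*w/(-6 + X))
S(-4, 1)*(16 + 6) = (2*(-12 - 1*(-4) + 2*1)/(-6 + 1))*(16 + 6) = (2*(-12 + 4 + 2)/(-5))*22 = (2*(-⅕)*(-6))*22 = (12/5)*22 = 264/5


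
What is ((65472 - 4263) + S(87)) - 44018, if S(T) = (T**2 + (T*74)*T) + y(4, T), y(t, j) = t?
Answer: 584870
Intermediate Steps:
S(T) = 4 + 75*T**2 (S(T) = (T**2 + (T*74)*T) + 4 = (T**2 + (74*T)*T) + 4 = (T**2 + 74*T**2) + 4 = 75*T**2 + 4 = 4 + 75*T**2)
((65472 - 4263) + S(87)) - 44018 = ((65472 - 4263) + (4 + 75*87**2)) - 44018 = (61209 + (4 + 75*7569)) - 44018 = (61209 + (4 + 567675)) - 44018 = (61209 + 567679) - 44018 = 628888 - 44018 = 584870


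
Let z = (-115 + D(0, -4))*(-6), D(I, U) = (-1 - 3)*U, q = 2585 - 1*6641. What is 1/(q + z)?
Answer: -1/3462 ≈ -0.00028885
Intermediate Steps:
q = -4056 (q = 2585 - 6641 = -4056)
D(I, U) = -4*U
z = 594 (z = (-115 - 4*(-4))*(-6) = (-115 + 16)*(-6) = -99*(-6) = 594)
1/(q + z) = 1/(-4056 + 594) = 1/(-3462) = -1/3462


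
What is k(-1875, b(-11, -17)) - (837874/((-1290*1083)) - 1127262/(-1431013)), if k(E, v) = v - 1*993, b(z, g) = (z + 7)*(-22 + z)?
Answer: -860854433055244/999612665955 ≈ -861.19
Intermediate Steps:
b(z, g) = (-22 + z)*(7 + z) (b(z, g) = (7 + z)*(-22 + z) = (-22 + z)*(7 + z))
k(E, v) = -993 + v (k(E, v) = v - 993 = -993 + v)
k(-1875, b(-11, -17)) - (837874/((-1290*1083)) - 1127262/(-1431013)) = (-993 + (-154 + (-11)² - 15*(-11))) - (837874/((-1290*1083)) - 1127262/(-1431013)) = (-993 + (-154 + 121 + 165)) - (837874/(-1397070) - 1127262*(-1/1431013)) = (-993 + 132) - (837874*(-1/1397070) + 1127262/1431013) = -861 - (-418937/698535 + 1127262/1431013) = -861 - 1*187927667989/999612665955 = -861 - 187927667989/999612665955 = -860854433055244/999612665955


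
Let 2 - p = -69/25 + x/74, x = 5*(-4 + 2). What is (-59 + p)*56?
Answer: -2802632/925 ≈ -3029.9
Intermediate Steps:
x = -10 (x = 5*(-2) = -10)
p = 4528/925 (p = 2 - (-69/25 - 10/74) = 2 - (-69*1/25 - 10*1/74) = 2 - (-69/25 - 5/37) = 2 - 1*(-2678/925) = 2 + 2678/925 = 4528/925 ≈ 4.8951)
(-59 + p)*56 = (-59 + 4528/925)*56 = -50047/925*56 = -2802632/925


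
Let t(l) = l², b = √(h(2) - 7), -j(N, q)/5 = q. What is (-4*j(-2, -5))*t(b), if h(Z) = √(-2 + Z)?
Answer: 700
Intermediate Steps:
j(N, q) = -5*q
b = I*√7 (b = √(√(-2 + 2) - 7) = √(√0 - 7) = √(0 - 7) = √(-7) = I*√7 ≈ 2.6458*I)
(-4*j(-2, -5))*t(b) = (-(-20)*(-5))*(I*√7)² = -4*25*(-7) = -100*(-7) = 700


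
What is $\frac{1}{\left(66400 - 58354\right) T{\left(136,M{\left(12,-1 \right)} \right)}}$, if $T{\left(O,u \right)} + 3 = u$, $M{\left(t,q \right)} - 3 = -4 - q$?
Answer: $- \frac{1}{24138} \approx -4.1428 \cdot 10^{-5}$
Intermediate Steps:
$M{\left(t,q \right)} = -1 - q$ ($M{\left(t,q \right)} = 3 - \left(4 + q\right) = -1 - q$)
$T{\left(O,u \right)} = -3 + u$
$\frac{1}{\left(66400 - 58354\right) T{\left(136,M{\left(12,-1 \right)} \right)}} = \frac{1}{\left(66400 - 58354\right) \left(-3 - 0\right)} = \frac{1}{8046 \left(-3 + \left(-1 + 1\right)\right)} = \frac{1}{8046 \left(-3 + 0\right)} = \frac{1}{8046 \left(-3\right)} = \frac{1}{8046} \left(- \frac{1}{3}\right) = - \frac{1}{24138}$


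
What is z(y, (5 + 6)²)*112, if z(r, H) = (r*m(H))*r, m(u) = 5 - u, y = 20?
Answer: -5196800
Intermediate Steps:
z(r, H) = r²*(5 - H) (z(r, H) = (r*(5 - H))*r = r²*(5 - H))
z(y, (5 + 6)²)*112 = (20²*(5 - (5 + 6)²))*112 = (400*(5 - 1*11²))*112 = (400*(5 - 1*121))*112 = (400*(5 - 121))*112 = (400*(-116))*112 = -46400*112 = -5196800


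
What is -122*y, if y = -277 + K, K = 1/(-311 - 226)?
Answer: 18147500/537 ≈ 33794.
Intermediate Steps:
K = -1/537 (K = 1/(-537) = -1/537 ≈ -0.0018622)
y = -148750/537 (y = -277 - 1/537 = -148750/537 ≈ -277.00)
-122*y = -122*(-148750/537) = 18147500/537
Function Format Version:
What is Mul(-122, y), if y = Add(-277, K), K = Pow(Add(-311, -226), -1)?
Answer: Rational(18147500, 537) ≈ 33794.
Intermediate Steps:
K = Rational(-1, 537) (K = Pow(-537, -1) = Rational(-1, 537) ≈ -0.0018622)
y = Rational(-148750, 537) (y = Add(-277, Rational(-1, 537)) = Rational(-148750, 537) ≈ -277.00)
Mul(-122, y) = Mul(-122, Rational(-148750, 537)) = Rational(18147500, 537)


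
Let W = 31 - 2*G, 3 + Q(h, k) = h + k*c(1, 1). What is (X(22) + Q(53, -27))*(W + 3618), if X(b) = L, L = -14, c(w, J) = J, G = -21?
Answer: 33219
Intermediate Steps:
Q(h, k) = -3 + h + k (Q(h, k) = -3 + (h + k*1) = -3 + (h + k) = -3 + h + k)
X(b) = -14
W = 73 (W = 31 - 2*(-21) = 31 + 42 = 73)
(X(22) + Q(53, -27))*(W + 3618) = (-14 + (-3 + 53 - 27))*(73 + 3618) = (-14 + 23)*3691 = 9*3691 = 33219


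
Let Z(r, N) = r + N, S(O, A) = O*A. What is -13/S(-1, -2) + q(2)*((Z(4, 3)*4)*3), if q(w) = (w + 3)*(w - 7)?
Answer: -4213/2 ≈ -2106.5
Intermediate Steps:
S(O, A) = A*O
Z(r, N) = N + r
q(w) = (-7 + w)*(3 + w) (q(w) = (3 + w)*(-7 + w) = (-7 + w)*(3 + w))
-13/S(-1, -2) + q(2)*((Z(4, 3)*4)*3) = -13/((-2*(-1))) + (-21 + 2² - 4*2)*(((3 + 4)*4)*3) = -13/2 + (-21 + 4 - 8)*((7*4)*3) = -13*½ - 700*3 = -13/2 - 25*84 = -13/2 - 2100 = -4213/2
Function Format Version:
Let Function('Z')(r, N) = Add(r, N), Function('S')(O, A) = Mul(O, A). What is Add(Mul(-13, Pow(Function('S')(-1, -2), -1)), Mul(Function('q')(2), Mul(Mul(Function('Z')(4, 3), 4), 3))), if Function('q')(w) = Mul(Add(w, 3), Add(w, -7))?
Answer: Rational(-4213, 2) ≈ -2106.5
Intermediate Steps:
Function('S')(O, A) = Mul(A, O)
Function('Z')(r, N) = Add(N, r)
Function('q')(w) = Mul(Add(-7, w), Add(3, w)) (Function('q')(w) = Mul(Add(3, w), Add(-7, w)) = Mul(Add(-7, w), Add(3, w)))
Add(Mul(-13, Pow(Function('S')(-1, -2), -1)), Mul(Function('q')(2), Mul(Mul(Function('Z')(4, 3), 4), 3))) = Add(Mul(-13, Pow(Mul(-2, -1), -1)), Mul(Add(-21, Pow(2, 2), Mul(-4, 2)), Mul(Mul(Add(3, 4), 4), 3))) = Add(Mul(-13, Pow(2, -1)), Mul(Add(-21, 4, -8), Mul(Mul(7, 4), 3))) = Add(Mul(-13, Rational(1, 2)), Mul(-25, Mul(28, 3))) = Add(Rational(-13, 2), Mul(-25, 84)) = Add(Rational(-13, 2), -2100) = Rational(-4213, 2)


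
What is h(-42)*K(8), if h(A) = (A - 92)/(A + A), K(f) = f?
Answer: 268/21 ≈ 12.762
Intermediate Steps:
h(A) = (-92 + A)/(2*A) (h(A) = (-92 + A)/((2*A)) = (-92 + A)*(1/(2*A)) = (-92 + A)/(2*A))
h(-42)*K(8) = ((1/2)*(-92 - 42)/(-42))*8 = ((1/2)*(-1/42)*(-134))*8 = (67/42)*8 = 268/21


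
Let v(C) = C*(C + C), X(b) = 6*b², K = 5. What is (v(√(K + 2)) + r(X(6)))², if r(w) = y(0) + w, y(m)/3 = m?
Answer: 52900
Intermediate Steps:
y(m) = 3*m
r(w) = w (r(w) = 3*0 + w = 0 + w = w)
v(C) = 2*C² (v(C) = C*(2*C) = 2*C²)
(v(√(K + 2)) + r(X(6)))² = (2*(√(5 + 2))² + 6*6²)² = (2*(√7)² + 6*36)² = (2*7 + 216)² = (14 + 216)² = 230² = 52900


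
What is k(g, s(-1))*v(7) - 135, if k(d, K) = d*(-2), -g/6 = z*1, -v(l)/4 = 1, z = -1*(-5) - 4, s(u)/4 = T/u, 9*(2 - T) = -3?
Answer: -183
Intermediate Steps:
T = 7/3 (T = 2 - ⅑*(-3) = 2 + ⅓ = 7/3 ≈ 2.3333)
s(u) = 28/(3*u) (s(u) = 4*(7/(3*u)) = 28/(3*u))
z = 1 (z = 5 - 4 = 1)
v(l) = -4 (v(l) = -4*1 = -4)
g = -6 ≈ -6.0000
k(d, K) = -2*d
k(g, s(-1))*v(7) - 135 = -2*(-6)*(-4) - 135 = 12*(-4) - 135 = -48 - 135 = -183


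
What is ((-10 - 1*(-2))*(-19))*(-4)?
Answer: -608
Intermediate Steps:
((-10 - 1*(-2))*(-19))*(-4) = ((-10 + 2)*(-19))*(-4) = -8*(-19)*(-4) = 152*(-4) = -608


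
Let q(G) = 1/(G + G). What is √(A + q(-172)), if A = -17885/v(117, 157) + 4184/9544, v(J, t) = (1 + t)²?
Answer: I*√73827463812698/16210484 ≈ 0.53005*I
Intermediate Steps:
q(G) = 1/(2*G)
A = -8280633/29782052 (A = -17885/(1 + 157)² + 4184/9544 = -17885/(158²) + 4184*(1/9544) = -17885/24964 + 523/1193 = -8280633/29782052 ≈ -0.27804)
√(A + q(-172)) = √(-8280633/29782052 + (½)/(-172)) = √(-8280633/29782052 + (½)*(-1/172)) = √(-8280633/29782052 - 1/344) = √(-719579951/2561256472) = I*√73827463812698/16210484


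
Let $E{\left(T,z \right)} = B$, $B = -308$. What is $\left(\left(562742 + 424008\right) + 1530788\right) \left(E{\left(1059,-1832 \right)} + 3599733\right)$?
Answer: $9061689215650$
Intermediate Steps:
$E{\left(T,z \right)} = -308$
$\left(\left(562742 + 424008\right) + 1530788\right) \left(E{\left(1059,-1832 \right)} + 3599733\right) = \left(\left(562742 + 424008\right) + 1530788\right) \left(-308 + 3599733\right) = \left(986750 + 1530788\right) 3599425 = 2517538 \cdot 3599425 = 9061689215650$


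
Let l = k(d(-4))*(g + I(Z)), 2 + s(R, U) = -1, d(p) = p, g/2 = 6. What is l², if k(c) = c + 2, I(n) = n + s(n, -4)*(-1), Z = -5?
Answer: 400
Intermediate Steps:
g = 12 (g = 2*6 = 12)
s(R, U) = -3 (s(R, U) = -2 - 1 = -3)
I(n) = 3 + n (I(n) = n - 3*(-1) = n + 3 = 3 + n)
k(c) = 2 + c
l = -20 (l = (2 - 4)*(12 + (3 - 5)) = -2*(12 - 2) = -2*10 = -20)
l² = (-20)² = 400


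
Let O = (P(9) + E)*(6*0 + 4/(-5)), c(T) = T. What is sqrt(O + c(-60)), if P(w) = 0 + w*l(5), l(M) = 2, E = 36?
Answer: 2*I*sqrt(645)/5 ≈ 10.159*I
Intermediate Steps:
P(w) = 2*w (P(w) = 0 + w*2 = 0 + 2*w = 2*w)
O = -216/5 (O = (2*9 + 36)*(6*0 + 4/(-5)) = (18 + 36)*(0 + 4*(-1/5)) = 54*(0 - 4/5) = 54*(-4/5) = -216/5 ≈ -43.200)
sqrt(O + c(-60)) = sqrt(-216/5 - 60) = sqrt(-516/5) = 2*I*sqrt(645)/5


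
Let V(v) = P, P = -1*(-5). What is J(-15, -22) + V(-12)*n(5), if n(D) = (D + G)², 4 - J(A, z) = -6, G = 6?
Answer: 615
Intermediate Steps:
J(A, z) = 10 (J(A, z) = 4 - 1*(-6) = 4 + 6 = 10)
P = 5
n(D) = (6 + D)² (n(D) = (D + 6)² = (6 + D)²)
V(v) = 5
J(-15, -22) + V(-12)*n(5) = 10 + 5*(6 + 5)² = 10 + 5*11² = 10 + 5*121 = 10 + 605 = 615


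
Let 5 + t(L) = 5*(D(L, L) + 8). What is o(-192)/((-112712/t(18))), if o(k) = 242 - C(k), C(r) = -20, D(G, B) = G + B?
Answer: -28165/56356 ≈ -0.49977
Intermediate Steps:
D(G, B) = B + G
t(L) = 35 + 10*L (t(L) = -5 + 5*((L + L) + 8) = -5 + 5*(2*L + 8) = -5 + 5*(8 + 2*L) = -5 + (40 + 10*L) = 35 + 10*L)
o(k) = 262 (o(k) = 242 - 1*(-20) = 242 + 20 = 262)
o(-192)/((-112712/t(18))) = 262/((-112712/(35 + 10*18))) = 262/((-112712/(35 + 180))) = 262/((-112712/215)) = 262/((-112712*1/215)) = 262/(-112712/215) = 262*(-215/112712) = -28165/56356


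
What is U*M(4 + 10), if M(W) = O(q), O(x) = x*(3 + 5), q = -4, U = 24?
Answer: -768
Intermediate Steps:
O(x) = 8*x (O(x) = x*8 = 8*x)
M(W) = -32 (M(W) = 8*(-4) = -32)
U*M(4 + 10) = 24*(-32) = -768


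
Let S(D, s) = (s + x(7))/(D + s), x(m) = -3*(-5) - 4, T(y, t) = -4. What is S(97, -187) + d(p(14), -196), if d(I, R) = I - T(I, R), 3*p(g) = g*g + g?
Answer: 3418/45 ≈ 75.956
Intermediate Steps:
x(m) = 11 (x(m) = 15 - 4 = 11)
p(g) = g/3 + g²/3 (p(g) = (g*g + g)/3 = (g² + g)/3 = (g + g²)/3 = g/3 + g²/3)
d(I, R) = 4 + I (d(I, R) = I - 1*(-4) = I + 4 = 4 + I)
S(D, s) = (11 + s)/(D + s) (S(D, s) = (s + 11)/(D + s) = (11 + s)/(D + s))
S(97, -187) + d(p(14), -196) = (11 - 187)/(97 - 187) + (4 + (⅓)*14*(1 + 14)) = -176/(-90) + (4 + (⅓)*14*15) = -1/90*(-176) + (4 + 70) = 88/45 + 74 = 3418/45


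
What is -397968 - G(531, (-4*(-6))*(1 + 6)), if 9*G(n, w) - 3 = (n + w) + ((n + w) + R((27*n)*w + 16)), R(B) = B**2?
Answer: -5801511694537/9 ≈ -6.4461e+11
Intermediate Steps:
G(n, w) = 1/3 + (16 + 27*n*w)**2/9 + 2*n/9 + 2*w/9 (G(n, w) = 1/3 + ((n + w) + ((n + w) + ((27*n)*w + 16)**2))/9 = 1/3 + ((n + w) + ((n + w) + (27*n*w + 16)**2))/9 = 1/3 + ((n + w) + ((n + w) + (16 + 27*n*w)**2))/9 = 1/3 + ((n + w) + (n + w + (16 + 27*n*w)**2))/9 = 1/3 + ((16 + 27*n*w)**2 + 2*n + 2*w)/9 = 1/3 + ((16 + 27*n*w)**2/9 + 2*n/9 + 2*w/9) = 1/3 + (16 + 27*n*w)**2/9 + 2*n/9 + 2*w/9)
-397968 - G(531, (-4*(-6))*(1 + 6)) = -397968 - (1/3 + (16 + 27*531*((-4*(-6))*(1 + 6)))**2/9 + (2/9)*531 + 2*((-4*(-6))*(1 + 6))/9) = -397968 - (1/3 + (16 + 27*531*(24*7))**2/9 + 118 + 2*(24*7)/9) = -397968 - (1/3 + (16 + 27*531*168)**2/9 + 118 + (2/9)*168) = -397968 - (1/3 + (16 + 2408616)**2/9 + 118 + 112/3) = -397968 - (1/3 + (1/9)*2408632**2 + 118 + 112/3) = -397968 - (1/3 + (1/9)*5801508111424 + 118 + 112/3) = -397968 - (1/3 + 5801508111424/9 + 118 + 112/3) = -397968 - 1*5801508112825/9 = -397968 - 5801508112825/9 = -5801511694537/9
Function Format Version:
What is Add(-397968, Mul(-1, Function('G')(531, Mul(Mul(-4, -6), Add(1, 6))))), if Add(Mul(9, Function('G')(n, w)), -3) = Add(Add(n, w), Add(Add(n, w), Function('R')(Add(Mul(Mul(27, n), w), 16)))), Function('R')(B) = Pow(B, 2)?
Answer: Rational(-5801511694537, 9) ≈ -6.4461e+11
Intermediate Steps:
Function('G')(n, w) = Add(Rational(1, 3), Mul(Rational(1, 9), Pow(Add(16, Mul(27, n, w)), 2)), Mul(Rational(2, 9), n), Mul(Rational(2, 9), w)) (Function('G')(n, w) = Add(Rational(1, 3), Mul(Rational(1, 9), Add(Add(n, w), Add(Add(n, w), Pow(Add(Mul(Mul(27, n), w), 16), 2))))) = Add(Rational(1, 3), Mul(Rational(1, 9), Add(Add(n, w), Add(Add(n, w), Pow(Add(Mul(27, n, w), 16), 2))))) = Add(Rational(1, 3), Mul(Rational(1, 9), Add(Add(n, w), Add(Add(n, w), Pow(Add(16, Mul(27, n, w)), 2))))) = Add(Rational(1, 3), Mul(Rational(1, 9), Add(Add(n, w), Add(n, w, Pow(Add(16, Mul(27, n, w)), 2))))) = Add(Rational(1, 3), Mul(Rational(1, 9), Add(Pow(Add(16, Mul(27, n, w)), 2), Mul(2, n), Mul(2, w)))) = Add(Rational(1, 3), Add(Mul(Rational(1, 9), Pow(Add(16, Mul(27, n, w)), 2)), Mul(Rational(2, 9), n), Mul(Rational(2, 9), w))) = Add(Rational(1, 3), Mul(Rational(1, 9), Pow(Add(16, Mul(27, n, w)), 2)), Mul(Rational(2, 9), n), Mul(Rational(2, 9), w)))
Add(-397968, Mul(-1, Function('G')(531, Mul(Mul(-4, -6), Add(1, 6))))) = Add(-397968, Mul(-1, Add(Rational(1, 3), Mul(Rational(1, 9), Pow(Add(16, Mul(27, 531, Mul(Mul(-4, -6), Add(1, 6)))), 2)), Mul(Rational(2, 9), 531), Mul(Rational(2, 9), Mul(Mul(-4, -6), Add(1, 6)))))) = Add(-397968, Mul(-1, Add(Rational(1, 3), Mul(Rational(1, 9), Pow(Add(16, Mul(27, 531, Mul(24, 7))), 2)), 118, Mul(Rational(2, 9), Mul(24, 7))))) = Add(-397968, Mul(-1, Add(Rational(1, 3), Mul(Rational(1, 9), Pow(Add(16, Mul(27, 531, 168)), 2)), 118, Mul(Rational(2, 9), 168)))) = Add(-397968, Mul(-1, Add(Rational(1, 3), Mul(Rational(1, 9), Pow(Add(16, 2408616), 2)), 118, Rational(112, 3)))) = Add(-397968, Mul(-1, Add(Rational(1, 3), Mul(Rational(1, 9), Pow(2408632, 2)), 118, Rational(112, 3)))) = Add(-397968, Mul(-1, Add(Rational(1, 3), Mul(Rational(1, 9), 5801508111424), 118, Rational(112, 3)))) = Add(-397968, Mul(-1, Add(Rational(1, 3), Rational(5801508111424, 9), 118, Rational(112, 3)))) = Add(-397968, Mul(-1, Rational(5801508112825, 9))) = Add(-397968, Rational(-5801508112825, 9)) = Rational(-5801511694537, 9)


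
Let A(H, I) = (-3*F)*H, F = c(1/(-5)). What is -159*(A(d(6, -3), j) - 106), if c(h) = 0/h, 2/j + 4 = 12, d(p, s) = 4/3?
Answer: 16854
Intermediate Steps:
d(p, s) = 4/3 (d(p, s) = 4*(1/3) = 4/3)
j = 1/4 (j = 2/(-4 + 12) = 2/8 = 2*(1/8) = 1/4 ≈ 0.25000)
c(h) = 0
F = 0
A(H, I) = 0 (A(H, I) = (-3*0)*H = 0*H = 0)
-159*(A(d(6, -3), j) - 106) = -159*(0 - 106) = -159*(-106) = 16854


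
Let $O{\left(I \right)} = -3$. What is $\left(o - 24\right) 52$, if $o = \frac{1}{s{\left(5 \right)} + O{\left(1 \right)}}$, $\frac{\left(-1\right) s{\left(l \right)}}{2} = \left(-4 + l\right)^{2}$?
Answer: $- \frac{6292}{5} \approx -1258.4$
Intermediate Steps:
$s{\left(l \right)} = - 2 \left(-4 + l\right)^{2}$
$o = - \frac{1}{5}$ ($o = \frac{1}{- 2 \left(-4 + 5\right)^{2} - 3} = \frac{1}{- 2 \cdot 1^{2} - 3} = \frac{1}{\left(-2\right) 1 - 3} = \frac{1}{-2 - 3} = \frac{1}{-5} = - \frac{1}{5} \approx -0.2$)
$\left(o - 24\right) 52 = \left(- \frac{1}{5} - 24\right) 52 = \left(- \frac{121}{5}\right) 52 = - \frac{6292}{5}$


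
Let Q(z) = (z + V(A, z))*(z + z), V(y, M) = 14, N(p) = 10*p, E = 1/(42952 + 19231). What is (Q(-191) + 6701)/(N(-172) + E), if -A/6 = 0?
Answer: -4621129645/106954759 ≈ -43.206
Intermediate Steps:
A = 0 (A = -6*0 = 0)
E = 1/62183 ≈ 1.6082e-5
Q(z) = 2*z*(14 + z) (Q(z) = (z + 14)*(z + z) = (14 + z)*(2*z) = 2*z*(14 + z))
(Q(-191) + 6701)/(N(-172) + E) = (2*(-191)*(14 - 191) + 6701)/(10*(-172) + 1/62183) = (2*(-191)*(-177) + 6701)/(-1720 + 1/62183) = (67614 + 6701)/(-106954759/62183) = 74315*(-62183/106954759) = -4621129645/106954759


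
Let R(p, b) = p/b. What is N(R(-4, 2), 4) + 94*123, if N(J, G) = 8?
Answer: 11570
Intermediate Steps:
N(R(-4, 2), 4) + 94*123 = 8 + 94*123 = 8 + 11562 = 11570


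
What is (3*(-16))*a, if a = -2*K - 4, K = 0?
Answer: 192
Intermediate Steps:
a = -4 (a = -2*0 - 4 = 0 - 4 = -4)
(3*(-16))*a = (3*(-16))*(-4) = -48*(-4) = 192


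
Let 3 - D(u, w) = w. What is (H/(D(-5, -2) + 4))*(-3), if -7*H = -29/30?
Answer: -29/630 ≈ -0.046032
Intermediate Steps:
D(u, w) = 3 - w
H = 29/210 (H = -(-29)/(7*30) = -⅐*(-29/30) = 29/210 ≈ 0.13810)
(H/(D(-5, -2) + 4))*(-3) = ((29/210)/((3 - 1*(-2)) + 4))*(-3) = ((29/210)/((3 + 2) + 4))*(-3) = ((29/210)/(5 + 4))*(-3) = ((29/210)/9)*(-3) = ((⅑)*(29/210))*(-3) = (29/1890)*(-3) = -29/630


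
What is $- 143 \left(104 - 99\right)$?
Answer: $-715$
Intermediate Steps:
$- 143 \left(104 - 99\right) = \left(-143\right) 5 = -715$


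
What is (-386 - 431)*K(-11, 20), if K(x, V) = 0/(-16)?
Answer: 0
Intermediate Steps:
K(x, V) = 0 (K(x, V) = 0*(-1/16) = 0)
(-386 - 431)*K(-11, 20) = (-386 - 431)*0 = -817*0 = 0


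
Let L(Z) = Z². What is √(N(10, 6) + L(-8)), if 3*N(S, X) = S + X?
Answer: 4*√39/3 ≈ 8.3267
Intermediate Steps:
N(S, X) = S/3 + X/3 (N(S, X) = (S + X)/3 = S/3 + X/3)
√(N(10, 6) + L(-8)) = √(((⅓)*10 + (⅓)*6) + (-8)²) = √((10/3 + 2) + 64) = √(16/3 + 64) = √(208/3) = 4*√39/3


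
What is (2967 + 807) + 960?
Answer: 4734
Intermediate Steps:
(2967 + 807) + 960 = 3774 + 960 = 4734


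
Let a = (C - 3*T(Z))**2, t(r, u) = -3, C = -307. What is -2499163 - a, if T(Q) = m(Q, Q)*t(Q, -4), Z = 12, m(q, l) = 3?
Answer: -2577563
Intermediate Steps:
T(Q) = -9 (T(Q) = 3*(-3) = -9)
a = 78400 (a = (-307 - 3*(-9))**2 = (-307 + 27)**2 = (-280)**2 = 78400)
-2499163 - a = -2499163 - 1*78400 = -2499163 - 78400 = -2577563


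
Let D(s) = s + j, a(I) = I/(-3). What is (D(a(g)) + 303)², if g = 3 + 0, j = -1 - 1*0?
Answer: 90601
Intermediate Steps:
j = -1 (j = -1 + 0 = -1)
g = 3
a(I) = -I/3 (a(I) = I*(-⅓) = -I/3)
D(s) = -1 + s (D(s) = s - 1 = -1 + s)
(D(a(g)) + 303)² = ((-1 - ⅓*3) + 303)² = ((-1 - 1) + 303)² = (-2 + 303)² = 301² = 90601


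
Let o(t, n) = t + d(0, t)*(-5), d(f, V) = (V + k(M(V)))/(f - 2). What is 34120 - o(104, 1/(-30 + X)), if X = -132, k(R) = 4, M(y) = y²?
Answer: 33746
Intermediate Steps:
d(f, V) = (4 + V)/(-2 + f) (d(f, V) = (V + 4)/(f - 2) = (4 + V)/(-2 + f))
o(t, n) = 10 + 7*t/2 (o(t, n) = t + ((4 + t)/(-2 + 0))*(-5) = t + ((4 + t)/(-2))*(-5) = t - (4 + t)/2*(-5) = t + (-2 - t/2)*(-5) = t + (10 + 5*t/2) = 10 + 7*t/2)
34120 - o(104, 1/(-30 + X)) = 34120 - (10 + (7/2)*104) = 34120 - (10 + 364) = 34120 - 1*374 = 34120 - 374 = 33746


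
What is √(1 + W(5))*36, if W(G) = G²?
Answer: 36*√26 ≈ 183.56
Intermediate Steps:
√(1 + W(5))*36 = √(1 + 5²)*36 = √(1 + 25)*36 = √26*36 = 36*√26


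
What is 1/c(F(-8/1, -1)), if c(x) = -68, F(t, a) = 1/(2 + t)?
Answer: -1/68 ≈ -0.014706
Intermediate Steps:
1/c(F(-8/1, -1)) = 1/(-68) = -1/68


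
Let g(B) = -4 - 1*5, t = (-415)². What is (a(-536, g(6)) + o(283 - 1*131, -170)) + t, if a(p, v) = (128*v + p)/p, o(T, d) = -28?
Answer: 11537410/67 ≈ 1.7220e+5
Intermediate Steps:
t = 172225
g(B) = -9 (g(B) = -4 - 5 = -9)
a(p, v) = (p + 128*v)/p
(a(-536, g(6)) + o(283 - 1*131, -170)) + t = ((-536 + 128*(-9))/(-536) - 28) + 172225 = (-(-536 - 1152)/536 - 28) + 172225 = (-1/536*(-1688) - 28) + 172225 = (211/67 - 28) + 172225 = -1665/67 + 172225 = 11537410/67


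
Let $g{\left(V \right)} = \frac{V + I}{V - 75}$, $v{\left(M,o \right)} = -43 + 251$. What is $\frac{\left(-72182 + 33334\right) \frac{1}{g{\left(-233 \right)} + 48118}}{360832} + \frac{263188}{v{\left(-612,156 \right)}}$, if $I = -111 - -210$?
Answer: $\frac{1374464043336149}{1086252114532} \approx 1265.3$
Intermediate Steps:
$I = 99$ ($I = -111 + 210 = 99$)
$v{\left(M,o \right)} = 208$
$g{\left(V \right)} = \frac{99 + V}{-75 + V}$ ($g{\left(V \right)} = \frac{V + 99}{V - 75} = \frac{99 + V}{-75 + V}$)
$\frac{\left(-72182 + 33334\right) \frac{1}{g{\left(-233 \right)} + 48118}}{360832} + \frac{263188}{v{\left(-612,156 \right)}} = \frac{\left(-72182 + 33334\right) \frac{1}{\frac{99 - 233}{-75 - 233} + 48118}}{360832} + \frac{263188}{208} = - \frac{38848}{\frac{1}{-308} \left(-134\right) + 48118} \cdot \frac{1}{360832} + 263188 \cdot \frac{1}{208} = - \frac{38848}{\left(- \frac{1}{308}\right) \left(-134\right) + 48118} \cdot \frac{1}{360832} + \frac{65797}{52} = - \frac{38848}{\frac{67}{154} + 48118} \cdot \frac{1}{360832} + \frac{65797}{52} = - \frac{38848}{\frac{7410239}{154}} \cdot \frac{1}{360832} + \frac{65797}{52} = \left(-38848\right) \frac{154}{7410239} \cdot \frac{1}{360832} + \frac{65797}{52} = \left(- \frac{5982592}{7410239}\right) \frac{1}{360832} + \frac{65797}{52} = - \frac{46739}{20889463741} + \frac{65797}{52} = \frac{1374464043336149}{1086252114532}$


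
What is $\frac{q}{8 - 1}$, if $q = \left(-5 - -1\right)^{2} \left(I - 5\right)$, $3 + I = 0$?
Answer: $- \frac{128}{7} \approx -18.286$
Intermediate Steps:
$I = -3$ ($I = -3 + 0 = -3$)
$q = -128$ ($q = \left(-5 - -1\right)^{2} \left(-3 - 5\right) = \left(-5 + \left(-3 + 4\right)\right)^{2} \left(-8\right) = \left(-5 + 1\right)^{2} \left(-8\right) = \left(-4\right)^{2} \left(-8\right) = 16 \left(-8\right) = -128$)
$\frac{q}{8 - 1} = - \frac{128}{8 - 1} = - \frac{128}{7}$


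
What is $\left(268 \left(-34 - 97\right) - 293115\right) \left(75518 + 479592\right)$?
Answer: $-182199869530$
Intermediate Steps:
$\left(268 \left(-34 - 97\right) - 293115\right) \left(75518 + 479592\right) = \left(268 \left(-34 - 97\right) - 293115\right) 555110 = \left(268 \left(-131\right) - 293115\right) 555110 = \left(-35108 - 293115\right) 555110 = \left(-328223\right) 555110 = -182199869530$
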